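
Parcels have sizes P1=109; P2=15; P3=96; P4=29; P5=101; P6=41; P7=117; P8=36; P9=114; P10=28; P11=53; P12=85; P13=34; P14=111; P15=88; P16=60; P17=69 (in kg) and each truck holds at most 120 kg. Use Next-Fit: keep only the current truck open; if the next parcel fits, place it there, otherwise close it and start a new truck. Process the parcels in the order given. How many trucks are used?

truck 1: place P1 (109 kg), 11 kg left
truck 2: place P2 (15 kg), 105 kg left
truck 2: place P3 (96 kg), 9 kg left
truck 3: place P4 (29 kg), 91 kg left
truck 4: place P5 (101 kg), 19 kg left
truck 5: place P6 (41 kg), 79 kg left
truck 6: place P7 (117 kg), 3 kg left
truck 7: place P8 (36 kg), 84 kg left
truck 8: place P9 (114 kg), 6 kg left
truck 9: place P10 (28 kg), 92 kg left
truck 9: place P11 (53 kg), 39 kg left
truck 10: place P12 (85 kg), 35 kg left
truck 10: place P13 (34 kg), 1 kg left
truck 11: place P14 (111 kg), 9 kg left
truck 12: place P15 (88 kg), 32 kg left
truck 13: place P16 (60 kg), 60 kg left
truck 14: place P17 (69 kg), 51 kg left
Final trucks: [109] [15,96] [29] [101] [41] [117] [36] [114] [28,53] [85,34] [111] [88] [60] [69].

14 trucks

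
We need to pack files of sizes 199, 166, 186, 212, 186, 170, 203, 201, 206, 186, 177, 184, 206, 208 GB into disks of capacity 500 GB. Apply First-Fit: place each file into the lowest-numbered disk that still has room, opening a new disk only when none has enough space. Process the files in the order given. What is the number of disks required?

Put 199 GB in disk 1; 301 GB remain.
Put 166 GB in disk 1; 135 GB remain.
Put 186 GB in disk 2; 314 GB remain.
Put 212 GB in disk 2; 102 GB remain.
Put 186 GB in disk 3; 314 GB remain.
Put 170 GB in disk 3; 144 GB remain.
Put 203 GB in disk 4; 297 GB remain.
Put 201 GB in disk 4; 96 GB remain.
Put 206 GB in disk 5; 294 GB remain.
Put 186 GB in disk 5; 108 GB remain.
Put 177 GB in disk 6; 323 GB remain.
Put 184 GB in disk 6; 139 GB remain.
Put 206 GB in disk 7; 294 GB remain.
Put 208 GB in disk 7; 86 GB remain.

7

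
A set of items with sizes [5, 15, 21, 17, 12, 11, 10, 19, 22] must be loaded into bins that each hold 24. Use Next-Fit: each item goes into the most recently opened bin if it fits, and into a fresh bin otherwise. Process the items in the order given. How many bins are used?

Put 5 in bin 1; 19 remain.
Put 15 in bin 1; 4 remain.
Put 21 in bin 2; 3 remain.
Put 17 in bin 3; 7 remain.
Put 12 in bin 4; 12 remain.
Put 11 in bin 4; 1 remain.
Put 10 in bin 5; 14 remain.
Put 19 in bin 6; 5 remain.
Put 22 in bin 7; 2 remain.
Final bins: [5,15] [21] [17] [12,11] [10] [19] [22].

7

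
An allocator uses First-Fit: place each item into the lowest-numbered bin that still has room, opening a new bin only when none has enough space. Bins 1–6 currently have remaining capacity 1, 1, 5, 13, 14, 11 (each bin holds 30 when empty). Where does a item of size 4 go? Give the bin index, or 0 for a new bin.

3

Bins with room: bin 3 (5), bin 4 (13), bin 5 (14), bin 6 (11).
The first with room is bin 3.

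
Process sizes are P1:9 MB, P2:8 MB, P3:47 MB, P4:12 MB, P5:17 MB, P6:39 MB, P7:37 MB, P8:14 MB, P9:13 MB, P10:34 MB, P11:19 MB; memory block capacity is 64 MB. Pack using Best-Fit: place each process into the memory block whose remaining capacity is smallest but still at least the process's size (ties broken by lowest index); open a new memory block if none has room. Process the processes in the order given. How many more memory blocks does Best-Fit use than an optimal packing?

1

Best-Fit: [9,8,47] [12,17,34] [39,14] [37,13] [19] → 5 memory blocks.
Total size 249 MB; any packing needs at least ⌈249/64⌉ = 4 memory blocks.
An optimal packing achieves that bound: [47,17] [39,19] [37,14,13] [34,12,9,8] → 4 memory blocks.
Excess: 5 − 4 = 1.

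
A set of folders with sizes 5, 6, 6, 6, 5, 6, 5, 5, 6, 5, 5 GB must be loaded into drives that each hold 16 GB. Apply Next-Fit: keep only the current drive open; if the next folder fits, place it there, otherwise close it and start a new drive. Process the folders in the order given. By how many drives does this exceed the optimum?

1

Next-Fit: [5,6] [6,6] [5,6,5] [5,6,5] [5] → 5 drives.
Total size 60 GB; any packing needs at least ⌈60/16⌉ = 4 drives.
An optimal packing achieves that bound: [6,6] [6,5,5] [6,5,5] [6,5,5] → 4 drives.
Excess: 5 − 4 = 1.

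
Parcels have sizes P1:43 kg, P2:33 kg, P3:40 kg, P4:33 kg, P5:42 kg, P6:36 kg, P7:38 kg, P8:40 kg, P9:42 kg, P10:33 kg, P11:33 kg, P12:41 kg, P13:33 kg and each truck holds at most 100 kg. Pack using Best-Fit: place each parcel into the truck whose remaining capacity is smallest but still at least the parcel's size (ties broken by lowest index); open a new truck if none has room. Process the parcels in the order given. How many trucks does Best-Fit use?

7

P1 (43 kg) → truck 1 (remaining 57 kg)
P2 (33 kg) → truck 1 (remaining 24 kg)
P3 (40 kg) → truck 2 (remaining 60 kg)
P4 (33 kg) → truck 2 (remaining 27 kg)
P5 (42 kg) → truck 3 (remaining 58 kg)
P6 (36 kg) → truck 3 (remaining 22 kg)
P7 (38 kg) → truck 4 (remaining 62 kg)
P8 (40 kg) → truck 4 (remaining 22 kg)
P9 (42 kg) → truck 5 (remaining 58 kg)
P10 (33 kg) → truck 5 (remaining 25 kg)
P11 (33 kg) → truck 6 (remaining 67 kg)
P12 (41 kg) → truck 6 (remaining 26 kg)
P13 (33 kg) → truck 7 (remaining 67 kg)
Final trucks: [43,33] [40,33] [42,36] [38,40] [42,33] [33,41] [33].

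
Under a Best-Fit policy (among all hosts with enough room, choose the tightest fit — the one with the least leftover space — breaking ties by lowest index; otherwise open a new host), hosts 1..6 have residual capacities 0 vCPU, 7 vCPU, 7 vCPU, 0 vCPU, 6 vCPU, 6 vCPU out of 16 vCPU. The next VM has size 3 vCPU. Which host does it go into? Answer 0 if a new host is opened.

Hosts with room: host 2 (7 vCPU), host 3 (7 vCPU), host 5 (6 vCPU), host 6 (6 vCPU).
Tightest fit is host 5 with 6 vCPU free.

5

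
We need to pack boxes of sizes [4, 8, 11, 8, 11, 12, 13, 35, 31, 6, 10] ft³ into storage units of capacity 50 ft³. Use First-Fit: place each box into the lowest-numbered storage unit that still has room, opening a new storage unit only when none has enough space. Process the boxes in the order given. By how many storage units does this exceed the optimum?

1

First-Fit: [4,8,11,8,11,6] [12,13,10] [35] [31] → 4 storage units.
Total size 149 ft³; any packing needs at least ⌈149/50⌉ = 3 storage units.
An optimal packing achieves that bound: [35,11,4] [31,13,6] [12,11,10,8,8] → 3 storage units.
Excess: 4 − 3 = 1.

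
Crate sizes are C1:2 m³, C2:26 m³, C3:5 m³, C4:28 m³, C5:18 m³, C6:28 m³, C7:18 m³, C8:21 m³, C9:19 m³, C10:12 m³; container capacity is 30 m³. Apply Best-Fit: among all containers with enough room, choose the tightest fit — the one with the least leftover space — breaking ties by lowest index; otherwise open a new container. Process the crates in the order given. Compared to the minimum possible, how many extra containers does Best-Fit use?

0

Best-Fit: [2,26] [5,18] [28] [28] [18,12] [21] [19] → 7 containers.
7 crates exceed 15 m³ (half the capacity), and no two of those can share a container, so at least 7 containers are needed.
So 7 is already optimal.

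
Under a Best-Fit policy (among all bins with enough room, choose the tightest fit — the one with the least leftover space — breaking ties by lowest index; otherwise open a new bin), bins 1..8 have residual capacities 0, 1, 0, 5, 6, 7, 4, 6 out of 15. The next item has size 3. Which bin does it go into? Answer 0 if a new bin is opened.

Bins with room: bin 4 (5), bin 5 (6), bin 6 (7), bin 7 (4), bin 8 (6).
Tightest fit is bin 7 with 4 free.

7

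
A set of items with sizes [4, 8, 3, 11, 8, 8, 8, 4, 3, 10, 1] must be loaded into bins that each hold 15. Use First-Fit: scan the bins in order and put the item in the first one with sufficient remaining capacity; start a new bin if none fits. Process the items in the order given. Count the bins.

6 bins

4 → bin 1 (remaining 11)
8 → bin 1 (remaining 3)
3 → bin 1 (remaining 0)
11 → bin 2 (remaining 4)
8 → bin 3 (remaining 7)
8 → bin 4 (remaining 7)
8 → bin 5 (remaining 7)
4 → bin 2 (remaining 0)
3 → bin 3 (remaining 4)
10 → bin 6 (remaining 5)
1 → bin 3 (remaining 3)
Final bins: [4,8,3] [11,4] [8,3,1] [8] [8] [10].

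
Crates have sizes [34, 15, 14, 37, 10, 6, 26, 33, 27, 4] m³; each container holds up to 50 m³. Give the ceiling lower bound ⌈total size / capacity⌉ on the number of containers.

5

Total size = 34 + 15 + 14 + 37 + 10 + 6 + 26 + 33 + 27 + 4 = 206 m³.
⌈206 / 50⌉ = 5.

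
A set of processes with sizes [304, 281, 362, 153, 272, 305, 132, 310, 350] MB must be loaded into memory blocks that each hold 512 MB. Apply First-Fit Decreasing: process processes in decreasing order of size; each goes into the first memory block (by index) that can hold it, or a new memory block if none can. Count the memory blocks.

7

Sorted descending: 362, 350, 310, 305, 304, 281, 272, 153, 132.
memory block 1: place 362 MB, 150 MB left
memory block 2: place 350 MB, 162 MB left
memory block 3: place 310 MB, 202 MB left
memory block 4: place 305 MB, 207 MB left
memory block 5: place 304 MB, 208 MB left
memory block 6: place 281 MB, 231 MB left
memory block 7: place 272 MB, 240 MB left
memory block 2: place 153 MB, 9 MB left
memory block 1: place 132 MB, 18 MB left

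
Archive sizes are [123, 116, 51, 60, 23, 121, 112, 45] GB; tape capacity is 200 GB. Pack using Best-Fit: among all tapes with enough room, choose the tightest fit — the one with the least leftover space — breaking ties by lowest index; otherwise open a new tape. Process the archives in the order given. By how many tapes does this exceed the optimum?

0

Best-Fit: [123,51] [116,60,23] [121,45] [112] → 4 tapes.
Total size 651 GB; any packing needs at least ⌈651/200⌉ = 4 tapes.
So 4 is already optimal.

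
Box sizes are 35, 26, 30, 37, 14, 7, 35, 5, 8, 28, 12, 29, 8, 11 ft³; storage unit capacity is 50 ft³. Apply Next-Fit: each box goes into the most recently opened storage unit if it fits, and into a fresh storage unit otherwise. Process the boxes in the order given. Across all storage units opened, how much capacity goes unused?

115

storage unit 1: place 35 ft³, 15 ft³ left
storage unit 2: place 26 ft³, 24 ft³ left
storage unit 3: place 30 ft³, 20 ft³ left
storage unit 4: place 37 ft³, 13 ft³ left
storage unit 5: place 14 ft³, 36 ft³ left
storage unit 5: place 7 ft³, 29 ft³ left
storage unit 6: place 35 ft³, 15 ft³ left
storage unit 6: place 5 ft³, 10 ft³ left
storage unit 6: place 8 ft³, 2 ft³ left
storage unit 7: place 28 ft³, 22 ft³ left
storage unit 7: place 12 ft³, 10 ft³ left
storage unit 8: place 29 ft³, 21 ft³ left
storage unit 8: place 8 ft³, 13 ft³ left
storage unit 8: place 11 ft³, 2 ft³ left
8 storage units × 50 ft³ = 400 ft³; used 285 ft³; unused 115 ft³.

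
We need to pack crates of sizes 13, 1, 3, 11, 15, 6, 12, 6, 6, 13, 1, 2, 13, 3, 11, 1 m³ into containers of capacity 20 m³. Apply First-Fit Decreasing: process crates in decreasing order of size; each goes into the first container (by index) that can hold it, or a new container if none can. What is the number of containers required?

Sorted descending: 15, 13, 13, 13, 12, 11, 11, 6, 6, 6, 3, 3, 2, 1, 1, 1.
Put 15 m³ in container 1; 5 m³ remain.
Put 13 m³ in container 2; 7 m³ remain.
Put 13 m³ in container 3; 7 m³ remain.
Put 13 m³ in container 4; 7 m³ remain.
Put 12 m³ in container 5; 8 m³ remain.
Put 11 m³ in container 6; 9 m³ remain.
Put 11 m³ in container 7; 9 m³ remain.
Put 6 m³ in container 2; 1 m³ remain.
Put 6 m³ in container 3; 1 m³ remain.
Put 6 m³ in container 4; 1 m³ remain.
Put 3 m³ in container 1; 2 m³ remain.
Put 3 m³ in container 5; 5 m³ remain.
Put 2 m³ in container 1; 0 m³ remain.
Put 1 m³ in container 2; 0 m³ remain.
Put 1 m³ in container 3; 0 m³ remain.
Put 1 m³ in container 4; 0 m³ remain.
Final containers: [15,3,2] [13,6,1] [13,6,1] [13,6,1] [12,3] [11] [11].

7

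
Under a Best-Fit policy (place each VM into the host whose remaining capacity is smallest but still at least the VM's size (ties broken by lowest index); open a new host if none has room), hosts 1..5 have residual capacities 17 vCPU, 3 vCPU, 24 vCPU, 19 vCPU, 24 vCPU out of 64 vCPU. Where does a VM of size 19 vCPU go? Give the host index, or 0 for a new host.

Hosts with room: host 3 (24 vCPU), host 4 (19 vCPU), host 5 (24 vCPU).
Tightest fit is host 4 with 19 vCPU free.

4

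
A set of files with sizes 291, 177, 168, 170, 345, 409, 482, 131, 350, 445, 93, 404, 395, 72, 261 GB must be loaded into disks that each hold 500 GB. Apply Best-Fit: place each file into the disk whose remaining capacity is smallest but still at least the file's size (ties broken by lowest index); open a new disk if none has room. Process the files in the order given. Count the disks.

10

Put 291 GB in disk 1; 209 GB remain.
Put 177 GB in disk 1; 32 GB remain.
Put 168 GB in disk 2; 332 GB remain.
Put 170 GB in disk 2; 162 GB remain.
Put 345 GB in disk 3; 155 GB remain.
Put 409 GB in disk 4; 91 GB remain.
Put 482 GB in disk 5; 18 GB remain.
Put 131 GB in disk 3; 24 GB remain.
Put 350 GB in disk 6; 150 GB remain.
Put 445 GB in disk 7; 55 GB remain.
Put 93 GB in disk 6; 57 GB remain.
Put 404 GB in disk 8; 96 GB remain.
Put 395 GB in disk 9; 105 GB remain.
Put 72 GB in disk 4; 19 GB remain.
Put 261 GB in disk 10; 239 GB remain.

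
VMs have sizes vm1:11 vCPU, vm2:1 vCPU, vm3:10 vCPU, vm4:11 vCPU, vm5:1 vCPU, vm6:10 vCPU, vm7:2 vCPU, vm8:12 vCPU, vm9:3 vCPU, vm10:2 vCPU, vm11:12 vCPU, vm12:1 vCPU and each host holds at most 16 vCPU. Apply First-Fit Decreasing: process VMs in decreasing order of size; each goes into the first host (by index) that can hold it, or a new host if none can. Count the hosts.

Sorted descending: 12, 12, 11, 11, 10, 10, 3, 2, 2, 1, 1, 1.
host 1: place 12 vCPU, 4 vCPU left
host 2: place 12 vCPU, 4 vCPU left
host 3: place 11 vCPU, 5 vCPU left
host 4: place 11 vCPU, 5 vCPU left
host 5: place 10 vCPU, 6 vCPU left
host 6: place 10 vCPU, 6 vCPU left
host 1: place 3 vCPU, 1 vCPU left
host 2: place 2 vCPU, 2 vCPU left
host 2: place 2 vCPU, 0 vCPU left
host 1: place 1 vCPU, 0 vCPU left
host 3: place 1 vCPU, 4 vCPU left
host 3: place 1 vCPU, 3 vCPU left
Final hosts: [12,3,1] [12,2,2] [11,1,1] [11] [10] [10].

6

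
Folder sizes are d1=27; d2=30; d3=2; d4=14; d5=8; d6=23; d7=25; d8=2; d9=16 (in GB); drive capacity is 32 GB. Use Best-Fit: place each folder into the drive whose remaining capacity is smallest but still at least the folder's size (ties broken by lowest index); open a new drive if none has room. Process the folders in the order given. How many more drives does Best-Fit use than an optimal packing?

1

Best-Fit: [27,2] [30,2] [14,8] [23] [25] [16] → 6 drives.
Total size 147 GB; any packing needs at least ⌈147/32⌉ = 5 drives.
An optimal packing achieves that bound: [30,2] [27,2] [25] [23,8] [16,14] → 5 drives.
Excess: 6 − 5 = 1.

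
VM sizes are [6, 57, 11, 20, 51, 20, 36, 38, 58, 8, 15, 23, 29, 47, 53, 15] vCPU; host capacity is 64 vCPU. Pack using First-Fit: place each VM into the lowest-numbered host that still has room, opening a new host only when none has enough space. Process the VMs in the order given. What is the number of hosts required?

host 1: place 6 vCPU, 58 vCPU left
host 1: place 57 vCPU, 1 vCPU left
host 2: place 11 vCPU, 53 vCPU left
host 2: place 20 vCPU, 33 vCPU left
host 3: place 51 vCPU, 13 vCPU left
host 2: place 20 vCPU, 13 vCPU left
host 4: place 36 vCPU, 28 vCPU left
host 5: place 38 vCPU, 26 vCPU left
host 6: place 58 vCPU, 6 vCPU left
host 2: place 8 vCPU, 5 vCPU left
host 4: place 15 vCPU, 13 vCPU left
host 5: place 23 vCPU, 3 vCPU left
host 7: place 29 vCPU, 35 vCPU left
host 8: place 47 vCPU, 17 vCPU left
host 9: place 53 vCPU, 11 vCPU left
host 7: place 15 vCPU, 20 vCPU left

9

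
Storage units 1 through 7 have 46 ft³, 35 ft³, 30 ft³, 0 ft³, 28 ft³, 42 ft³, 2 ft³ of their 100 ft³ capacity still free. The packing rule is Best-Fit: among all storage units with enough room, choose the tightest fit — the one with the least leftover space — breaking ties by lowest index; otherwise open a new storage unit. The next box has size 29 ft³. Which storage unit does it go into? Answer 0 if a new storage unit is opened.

3

Storage units with room: storage unit 1 (46 ft³), storage unit 2 (35 ft³), storage unit 3 (30 ft³), storage unit 6 (42 ft³).
Tightest fit is storage unit 3 with 30 ft³ free.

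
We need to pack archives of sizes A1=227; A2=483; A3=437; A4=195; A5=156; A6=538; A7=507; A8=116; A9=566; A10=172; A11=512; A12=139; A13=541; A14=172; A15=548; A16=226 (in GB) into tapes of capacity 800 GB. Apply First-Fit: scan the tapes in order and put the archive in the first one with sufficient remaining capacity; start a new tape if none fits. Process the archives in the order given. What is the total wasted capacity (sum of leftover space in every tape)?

865

A1 (227 GB) → tape 1 (remaining 573 GB)
A2 (483 GB) → tape 1 (remaining 90 GB)
A3 (437 GB) → tape 2 (remaining 363 GB)
A4 (195 GB) → tape 2 (remaining 168 GB)
A5 (156 GB) → tape 2 (remaining 12 GB)
A6 (538 GB) → tape 3 (remaining 262 GB)
A7 (507 GB) → tape 4 (remaining 293 GB)
A8 (116 GB) → tape 3 (remaining 146 GB)
A9 (566 GB) → tape 5 (remaining 234 GB)
A10 (172 GB) → tape 4 (remaining 121 GB)
A11 (512 GB) → tape 6 (remaining 288 GB)
A12 (139 GB) → tape 3 (remaining 7 GB)
A13 (541 GB) → tape 7 (remaining 259 GB)
A14 (172 GB) → tape 5 (remaining 62 GB)
A15 (548 GB) → tape 8 (remaining 252 GB)
A16 (226 GB) → tape 6 (remaining 62 GB)
8 tapes × 800 GB = 6400 GB; used 5535 GB; unused 865 GB.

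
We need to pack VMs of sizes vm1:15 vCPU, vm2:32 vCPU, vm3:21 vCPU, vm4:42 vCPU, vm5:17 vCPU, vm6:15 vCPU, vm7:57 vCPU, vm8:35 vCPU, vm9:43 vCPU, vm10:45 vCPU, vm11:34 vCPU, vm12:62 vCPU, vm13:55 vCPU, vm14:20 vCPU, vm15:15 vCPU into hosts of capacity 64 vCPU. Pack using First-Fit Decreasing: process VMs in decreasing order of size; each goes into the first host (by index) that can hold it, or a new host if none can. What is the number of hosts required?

Sorted descending: 62, 57, 55, 45, 43, 42, 35, 34, 32, 21, 20, 17, 15, 15, 15.
host 1: place 62 vCPU, 2 vCPU left
host 2: place 57 vCPU, 7 vCPU left
host 3: place 55 vCPU, 9 vCPU left
host 4: place 45 vCPU, 19 vCPU left
host 5: place 43 vCPU, 21 vCPU left
host 6: place 42 vCPU, 22 vCPU left
host 7: place 35 vCPU, 29 vCPU left
host 8: place 34 vCPU, 30 vCPU left
host 9: place 32 vCPU, 32 vCPU left
host 5: place 21 vCPU, 0 vCPU left
host 6: place 20 vCPU, 2 vCPU left
host 4: place 17 vCPU, 2 vCPU left
host 7: place 15 vCPU, 14 vCPU left
host 8: place 15 vCPU, 15 vCPU left
host 8: place 15 vCPU, 0 vCPU left
Final hosts: [62] [57] [55] [45,17] [43,21] [42,20] [35,15] [34,15,15] [32].

9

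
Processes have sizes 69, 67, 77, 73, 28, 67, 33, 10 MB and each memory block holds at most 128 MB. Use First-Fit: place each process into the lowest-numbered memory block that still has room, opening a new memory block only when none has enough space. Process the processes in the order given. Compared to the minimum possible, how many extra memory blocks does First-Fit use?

First-Fit: [69,28,10] [67,33] [77] [73] [67] → 5 memory blocks.
5 processes exceed 64 MB (half the capacity), and no two of those can share a memory block, so at least 5 memory blocks are needed.
So 5 is already optimal.

0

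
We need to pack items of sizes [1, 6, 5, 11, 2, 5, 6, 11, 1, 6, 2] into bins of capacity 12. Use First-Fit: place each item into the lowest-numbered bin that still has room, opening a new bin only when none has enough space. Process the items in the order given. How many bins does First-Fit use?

Put 1 in bin 1; 11 remain.
Put 6 in bin 1; 5 remain.
Put 5 in bin 1; 0 remain.
Put 11 in bin 2; 1 remain.
Put 2 in bin 3; 10 remain.
Put 5 in bin 3; 5 remain.
Put 6 in bin 4; 6 remain.
Put 11 in bin 5; 1 remain.
Put 1 in bin 2; 0 remain.
Put 6 in bin 4; 0 remain.
Put 2 in bin 3; 3 remain.
Final bins: [1,6,5] [11,1] [2,5,2] [6,6] [11].

5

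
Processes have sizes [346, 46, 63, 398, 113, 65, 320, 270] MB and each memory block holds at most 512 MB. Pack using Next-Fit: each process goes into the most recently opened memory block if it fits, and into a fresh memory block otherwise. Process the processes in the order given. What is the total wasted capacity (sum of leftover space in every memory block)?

427

Put 346 MB in memory block 1; 166 MB remain.
Put 46 MB in memory block 1; 120 MB remain.
Put 63 MB in memory block 1; 57 MB remain.
Put 398 MB in memory block 2; 114 MB remain.
Put 113 MB in memory block 2; 1 MB remain.
Put 65 MB in memory block 3; 447 MB remain.
Put 320 MB in memory block 3; 127 MB remain.
Put 270 MB in memory block 4; 242 MB remain.
4 memory blocks × 512 MB = 2048 MB; used 1621 MB; unused 427 MB.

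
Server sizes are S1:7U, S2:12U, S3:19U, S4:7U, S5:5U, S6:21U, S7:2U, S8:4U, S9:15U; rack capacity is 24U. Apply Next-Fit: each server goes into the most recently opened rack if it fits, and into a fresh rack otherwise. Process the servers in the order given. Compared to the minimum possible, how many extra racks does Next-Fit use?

Next-Fit: [7,12] [19] [7,5] [21,2] [4,15] → 5 racks.
Total size 92U; any packing needs at least ⌈92/24⌉ = 4 racks.
An optimal packing achieves that bound: [21,2] [19,5] [15,7] [12,7,4] → 4 racks.
Excess: 5 − 4 = 1.

1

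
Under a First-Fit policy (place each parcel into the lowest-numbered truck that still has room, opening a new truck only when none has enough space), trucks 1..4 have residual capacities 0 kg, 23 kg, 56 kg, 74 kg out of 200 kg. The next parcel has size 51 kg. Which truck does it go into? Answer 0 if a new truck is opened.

Trucks with room: truck 3 (56 kg), truck 4 (74 kg).
The first with room is truck 3.

3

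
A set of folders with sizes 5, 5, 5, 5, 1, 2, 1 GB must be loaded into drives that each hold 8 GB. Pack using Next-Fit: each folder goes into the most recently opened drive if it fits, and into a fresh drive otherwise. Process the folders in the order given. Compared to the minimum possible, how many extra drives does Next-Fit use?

Next-Fit: [5] [5] [5] [5,1,2] [1] → 5 drives.
4 folders exceed 4 GB (half the capacity), and no two of those can share a drive, so at least 4 drives are needed.
An optimal packing achieves that bound: [5,2,1] [5,1] [5] [5] → 4 drives.
Excess: 5 − 4 = 1.

1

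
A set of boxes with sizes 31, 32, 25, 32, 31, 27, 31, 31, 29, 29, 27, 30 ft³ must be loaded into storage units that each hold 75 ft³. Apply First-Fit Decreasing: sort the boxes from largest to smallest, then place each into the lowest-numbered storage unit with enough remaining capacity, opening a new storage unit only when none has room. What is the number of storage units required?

Sorted descending: 32, 32, 31, 31, 31, 31, 30, 29, 29, 27, 27, 25.
storage unit 1: place 32 ft³, 43 ft³ left
storage unit 1: place 32 ft³, 11 ft³ left
storage unit 2: place 31 ft³, 44 ft³ left
storage unit 2: place 31 ft³, 13 ft³ left
storage unit 3: place 31 ft³, 44 ft³ left
storage unit 3: place 31 ft³, 13 ft³ left
storage unit 4: place 30 ft³, 45 ft³ left
storage unit 4: place 29 ft³, 16 ft³ left
storage unit 5: place 29 ft³, 46 ft³ left
storage unit 5: place 27 ft³, 19 ft³ left
storage unit 6: place 27 ft³, 48 ft³ left
storage unit 6: place 25 ft³, 23 ft³ left

6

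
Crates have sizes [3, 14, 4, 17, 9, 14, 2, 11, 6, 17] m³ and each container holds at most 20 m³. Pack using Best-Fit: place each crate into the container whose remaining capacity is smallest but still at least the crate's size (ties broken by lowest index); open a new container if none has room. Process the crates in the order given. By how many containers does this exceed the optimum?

Best-Fit: [3,14,2] [4,9] [17] [14,6] [11] [17] → 6 containers.
Total size 97 m³; any packing needs at least ⌈97/20⌉ = 5 containers.
An optimal packing achieves that bound: [17,3] [17,2] [14,6] [14,4] [11,9] → 5 containers.
Excess: 6 − 5 = 1.

1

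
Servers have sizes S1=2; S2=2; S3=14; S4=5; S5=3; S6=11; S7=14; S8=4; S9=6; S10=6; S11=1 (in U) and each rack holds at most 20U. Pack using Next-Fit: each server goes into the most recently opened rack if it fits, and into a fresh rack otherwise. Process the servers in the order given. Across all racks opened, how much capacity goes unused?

rack 1: place S1 (2U), 18U left
rack 1: place S2 (2U), 16U left
rack 1: place S3 (14U), 2U left
rack 2: place S4 (5U), 15U left
rack 2: place S5 (3U), 12U left
rack 2: place S6 (11U), 1U left
rack 3: place S7 (14U), 6U left
rack 3: place S8 (4U), 2U left
rack 4: place S9 (6U), 14U left
rack 4: place S10 (6U), 8U left
rack 4: place S11 (1U), 7U left
4 racks × 20U = 80U; used 68U; unused 12U.

12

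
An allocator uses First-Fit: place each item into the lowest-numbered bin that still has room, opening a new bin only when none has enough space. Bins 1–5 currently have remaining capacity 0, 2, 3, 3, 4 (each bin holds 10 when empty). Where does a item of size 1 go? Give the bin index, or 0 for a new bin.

Bins with room: bin 2 (2), bin 3 (3), bin 4 (3), bin 5 (4).
The first with room is bin 2.

2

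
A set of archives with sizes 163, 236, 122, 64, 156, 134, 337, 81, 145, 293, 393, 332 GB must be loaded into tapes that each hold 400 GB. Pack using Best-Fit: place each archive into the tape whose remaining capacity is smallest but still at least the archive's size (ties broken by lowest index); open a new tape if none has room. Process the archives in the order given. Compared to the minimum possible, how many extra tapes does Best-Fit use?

0

Best-Fit: [163,236] [122,64,156] [134,81,145] [337] [293] [393] [332] → 7 tapes.
Total size 2456 GB; any packing needs at least ⌈2456/400⌉ = 7 tapes.
So 7 is already optimal.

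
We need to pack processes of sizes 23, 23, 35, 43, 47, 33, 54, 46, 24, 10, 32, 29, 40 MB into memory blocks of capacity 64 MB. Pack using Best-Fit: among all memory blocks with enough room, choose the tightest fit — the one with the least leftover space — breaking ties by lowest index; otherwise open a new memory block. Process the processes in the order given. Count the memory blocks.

9

23 MB → memory block 1 (remaining 41 MB)
23 MB → memory block 1 (remaining 18 MB)
35 MB → memory block 2 (remaining 29 MB)
43 MB → memory block 3 (remaining 21 MB)
47 MB → memory block 4 (remaining 17 MB)
33 MB → memory block 5 (remaining 31 MB)
54 MB → memory block 6 (remaining 10 MB)
46 MB → memory block 7 (remaining 18 MB)
24 MB → memory block 2 (remaining 5 MB)
10 MB → memory block 6 (remaining 0 MB)
32 MB → memory block 8 (remaining 32 MB)
29 MB → memory block 5 (remaining 2 MB)
40 MB → memory block 9 (remaining 24 MB)
Final memory blocks: [23,23] [35,24] [43] [47] [33,29] [54,10] [46] [32] [40].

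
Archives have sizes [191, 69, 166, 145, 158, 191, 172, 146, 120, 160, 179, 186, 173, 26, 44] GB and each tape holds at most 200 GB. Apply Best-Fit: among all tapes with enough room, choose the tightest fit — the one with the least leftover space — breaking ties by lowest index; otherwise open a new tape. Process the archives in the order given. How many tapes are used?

12

191 GB → tape 1 (remaining 9 GB)
69 GB → tape 2 (remaining 131 GB)
166 GB → tape 3 (remaining 34 GB)
145 GB → tape 4 (remaining 55 GB)
158 GB → tape 5 (remaining 42 GB)
191 GB → tape 6 (remaining 9 GB)
172 GB → tape 7 (remaining 28 GB)
146 GB → tape 8 (remaining 54 GB)
120 GB → tape 2 (remaining 11 GB)
160 GB → tape 9 (remaining 40 GB)
179 GB → tape 10 (remaining 21 GB)
186 GB → tape 11 (remaining 14 GB)
173 GB → tape 12 (remaining 27 GB)
26 GB → tape 12 (remaining 1 GB)
44 GB → tape 8 (remaining 10 GB)
Final tapes: [191] [69,120] [166] [145] [158] [191] [172] [146,44] [160] [179] [186] [173,26].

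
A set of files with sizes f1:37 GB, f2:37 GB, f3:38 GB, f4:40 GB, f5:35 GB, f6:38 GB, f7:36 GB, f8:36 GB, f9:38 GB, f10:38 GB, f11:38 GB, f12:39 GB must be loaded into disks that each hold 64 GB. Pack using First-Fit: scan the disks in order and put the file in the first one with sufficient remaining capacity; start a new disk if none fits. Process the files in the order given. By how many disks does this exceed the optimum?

First-Fit: [37] [37] [38] [40] [35] [38] [36] [36] [38] [38] [38] [39] → 12 disks.
12 files exceed 32 GB (half the capacity), and no two of those can share a disk, so at least 12 disks are needed.
So 12 is already optimal.

0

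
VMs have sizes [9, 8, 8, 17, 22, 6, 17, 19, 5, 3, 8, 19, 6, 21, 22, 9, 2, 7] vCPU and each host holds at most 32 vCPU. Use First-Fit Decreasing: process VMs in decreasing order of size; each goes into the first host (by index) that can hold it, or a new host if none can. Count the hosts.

Sorted descending: 22, 22, 21, 19, 19, 17, 17, 9, 9, 8, 8, 8, 7, 6, 6, 5, 3, 2.
Put 22 vCPU in host 1; 10 vCPU remain.
Put 22 vCPU in host 2; 10 vCPU remain.
Put 21 vCPU in host 3; 11 vCPU remain.
Put 19 vCPU in host 4; 13 vCPU remain.
Put 19 vCPU in host 5; 13 vCPU remain.
Put 17 vCPU in host 6; 15 vCPU remain.
Put 17 vCPU in host 7; 15 vCPU remain.
Put 9 vCPU in host 1; 1 vCPU remain.
Put 9 vCPU in host 2; 1 vCPU remain.
Put 8 vCPU in host 3; 3 vCPU remain.
Put 8 vCPU in host 4; 5 vCPU remain.
Put 8 vCPU in host 5; 5 vCPU remain.
Put 7 vCPU in host 6; 8 vCPU remain.
Put 6 vCPU in host 6; 2 vCPU remain.
Put 6 vCPU in host 7; 9 vCPU remain.
Put 5 vCPU in host 4; 0 vCPU remain.
Put 3 vCPU in host 3; 0 vCPU remain.
Put 2 vCPU in host 5; 3 vCPU remain.
Final hosts: [22,9] [22,9] [21,8,3] [19,8,5] [19,8,2] [17,7,6] [17,6].

7 hosts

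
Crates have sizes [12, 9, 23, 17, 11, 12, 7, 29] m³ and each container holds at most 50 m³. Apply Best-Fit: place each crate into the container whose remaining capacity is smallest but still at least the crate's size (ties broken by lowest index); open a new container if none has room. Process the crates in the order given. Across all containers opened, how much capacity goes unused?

12 m³ → container 1 (remaining 38 m³)
9 m³ → container 1 (remaining 29 m³)
23 m³ → container 1 (remaining 6 m³)
17 m³ → container 2 (remaining 33 m³)
11 m³ → container 2 (remaining 22 m³)
12 m³ → container 2 (remaining 10 m³)
7 m³ → container 2 (remaining 3 m³)
29 m³ → container 3 (remaining 21 m³)
3 containers × 50 m³ = 150 m³; used 120 m³; unused 30 m³.

30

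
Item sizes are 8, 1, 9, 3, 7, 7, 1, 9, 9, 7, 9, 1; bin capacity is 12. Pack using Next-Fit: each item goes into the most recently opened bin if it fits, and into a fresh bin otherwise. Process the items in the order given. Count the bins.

8 bins

bin 1: place 8, 4 left
bin 1: place 1, 3 left
bin 2: place 9, 3 left
bin 2: place 3, 0 left
bin 3: place 7, 5 left
bin 4: place 7, 5 left
bin 4: place 1, 4 left
bin 5: place 9, 3 left
bin 6: place 9, 3 left
bin 7: place 7, 5 left
bin 8: place 9, 3 left
bin 8: place 1, 2 left
Final bins: [8,1] [9,3] [7] [7,1] [9] [9] [7] [9,1].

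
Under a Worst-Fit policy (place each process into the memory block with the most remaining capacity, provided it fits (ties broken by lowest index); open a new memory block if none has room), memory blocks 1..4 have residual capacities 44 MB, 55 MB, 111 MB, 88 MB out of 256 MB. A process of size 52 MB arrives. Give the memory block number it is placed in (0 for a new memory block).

3

Memory blocks with room: memory block 2 (55 MB), memory block 3 (111 MB), memory block 4 (88 MB).
Most room is memory block 3 with 111 MB free.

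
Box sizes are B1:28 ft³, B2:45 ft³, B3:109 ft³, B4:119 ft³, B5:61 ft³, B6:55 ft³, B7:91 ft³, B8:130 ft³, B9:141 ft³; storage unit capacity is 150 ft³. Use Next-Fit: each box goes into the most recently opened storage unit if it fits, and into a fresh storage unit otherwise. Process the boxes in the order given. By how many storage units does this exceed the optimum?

1

Next-Fit: [28,45] [109] [119] [61,55] [91] [130] [141] → 7 storage units.
Total size 779 ft³; any packing needs at least ⌈779/150⌉ = 6 storage units.
An optimal packing achieves that bound: [141] [130] [119,28] [109] [91,55] [61,45] → 6 storage units.
Excess: 7 − 6 = 1.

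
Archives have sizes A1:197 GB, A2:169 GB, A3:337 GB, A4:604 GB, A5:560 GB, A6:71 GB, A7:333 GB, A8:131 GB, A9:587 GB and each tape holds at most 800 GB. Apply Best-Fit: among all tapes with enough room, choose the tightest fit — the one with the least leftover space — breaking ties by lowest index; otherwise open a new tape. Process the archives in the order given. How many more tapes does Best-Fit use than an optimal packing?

1

Best-Fit: [197,169,337,71] [604,131] [560] [333] [587] → 5 tapes.
Total size 2989 GB; any packing needs at least ⌈2989/800⌉ = 4 tapes.
An optimal packing achieves that bound: [604,169] [587,197] [560,131,71] [337,333] → 4 tapes.
Excess: 5 − 4 = 1.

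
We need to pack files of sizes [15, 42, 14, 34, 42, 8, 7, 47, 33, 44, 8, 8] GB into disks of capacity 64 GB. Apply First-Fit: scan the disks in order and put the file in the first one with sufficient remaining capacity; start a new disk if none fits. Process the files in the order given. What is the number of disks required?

15 GB → disk 1 (remaining 49 GB)
42 GB → disk 1 (remaining 7 GB)
14 GB → disk 2 (remaining 50 GB)
34 GB → disk 2 (remaining 16 GB)
42 GB → disk 3 (remaining 22 GB)
8 GB → disk 2 (remaining 8 GB)
7 GB → disk 1 (remaining 0 GB)
47 GB → disk 4 (remaining 17 GB)
33 GB → disk 5 (remaining 31 GB)
44 GB → disk 6 (remaining 20 GB)
8 GB → disk 2 (remaining 0 GB)
8 GB → disk 3 (remaining 14 GB)

6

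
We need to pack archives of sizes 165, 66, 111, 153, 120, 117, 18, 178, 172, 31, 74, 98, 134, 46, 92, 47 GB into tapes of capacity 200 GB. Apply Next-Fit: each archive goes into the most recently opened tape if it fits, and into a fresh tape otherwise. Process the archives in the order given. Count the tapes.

Put 165 GB in tape 1; 35 GB remain.
Put 66 GB in tape 2; 134 GB remain.
Put 111 GB in tape 2; 23 GB remain.
Put 153 GB in tape 3; 47 GB remain.
Put 120 GB in tape 4; 80 GB remain.
Put 117 GB in tape 5; 83 GB remain.
Put 18 GB in tape 5; 65 GB remain.
Put 178 GB in tape 6; 22 GB remain.
Put 172 GB in tape 7; 28 GB remain.
Put 31 GB in tape 8; 169 GB remain.
Put 74 GB in tape 8; 95 GB remain.
Put 98 GB in tape 9; 102 GB remain.
Put 134 GB in tape 10; 66 GB remain.
Put 46 GB in tape 10; 20 GB remain.
Put 92 GB in tape 11; 108 GB remain.
Put 47 GB in tape 11; 61 GB remain.

11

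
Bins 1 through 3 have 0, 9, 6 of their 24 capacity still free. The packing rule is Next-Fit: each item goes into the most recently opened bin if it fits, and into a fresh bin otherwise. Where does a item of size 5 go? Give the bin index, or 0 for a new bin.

3

Next-Fit only looks at bin 3, which has 6 free.
5 fits there.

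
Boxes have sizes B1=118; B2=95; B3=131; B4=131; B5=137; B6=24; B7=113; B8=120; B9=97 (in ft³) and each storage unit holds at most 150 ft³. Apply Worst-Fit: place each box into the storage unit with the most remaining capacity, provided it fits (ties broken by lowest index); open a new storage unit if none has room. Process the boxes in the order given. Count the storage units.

Put B1 (118 ft³) in storage unit 1; 32 ft³ remain.
Put B2 (95 ft³) in storage unit 2; 55 ft³ remain.
Put B3 (131 ft³) in storage unit 3; 19 ft³ remain.
Put B4 (131 ft³) in storage unit 4; 19 ft³ remain.
Put B5 (137 ft³) in storage unit 5; 13 ft³ remain.
Put B6 (24 ft³) in storage unit 2; 31 ft³ remain.
Put B7 (113 ft³) in storage unit 6; 37 ft³ remain.
Put B8 (120 ft³) in storage unit 7; 30 ft³ remain.
Put B9 (97 ft³) in storage unit 8; 53 ft³ remain.
Final storage units: [118] [95,24] [131] [131] [137] [113] [120] [97].

8 storage units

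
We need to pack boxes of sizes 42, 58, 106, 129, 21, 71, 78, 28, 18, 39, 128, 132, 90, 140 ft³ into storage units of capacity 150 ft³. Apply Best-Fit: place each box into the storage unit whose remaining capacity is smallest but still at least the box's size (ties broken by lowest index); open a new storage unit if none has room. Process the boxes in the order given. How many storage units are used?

8 storage units

42 ft³ → storage unit 1 (remaining 108 ft³)
58 ft³ → storage unit 1 (remaining 50 ft³)
106 ft³ → storage unit 2 (remaining 44 ft³)
129 ft³ → storage unit 3 (remaining 21 ft³)
21 ft³ → storage unit 3 (remaining 0 ft³)
71 ft³ → storage unit 4 (remaining 79 ft³)
78 ft³ → storage unit 4 (remaining 1 ft³)
28 ft³ → storage unit 2 (remaining 16 ft³)
18 ft³ → storage unit 1 (remaining 32 ft³)
39 ft³ → storage unit 5 (remaining 111 ft³)
128 ft³ → storage unit 6 (remaining 22 ft³)
132 ft³ → storage unit 7 (remaining 18 ft³)
90 ft³ → storage unit 5 (remaining 21 ft³)
140 ft³ → storage unit 8 (remaining 10 ft³)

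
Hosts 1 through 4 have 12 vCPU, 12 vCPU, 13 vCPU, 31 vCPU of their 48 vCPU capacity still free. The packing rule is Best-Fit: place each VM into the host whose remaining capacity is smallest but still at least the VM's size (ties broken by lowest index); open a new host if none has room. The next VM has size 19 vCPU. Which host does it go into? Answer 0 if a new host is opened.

Hosts with room: host 4 (31 vCPU).
Tightest fit is host 4 with 31 vCPU free.

4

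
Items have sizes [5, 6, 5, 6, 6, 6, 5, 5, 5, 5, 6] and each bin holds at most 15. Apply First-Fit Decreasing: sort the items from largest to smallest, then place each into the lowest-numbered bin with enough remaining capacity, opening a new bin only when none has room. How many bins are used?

Sorted descending: 6, 6, 6, 6, 6, 5, 5, 5, 5, 5, 5.
Put 6 in bin 1; 9 remain.
Put 6 in bin 1; 3 remain.
Put 6 in bin 2; 9 remain.
Put 6 in bin 2; 3 remain.
Put 6 in bin 3; 9 remain.
Put 5 in bin 3; 4 remain.
Put 5 in bin 4; 10 remain.
Put 5 in bin 4; 5 remain.
Put 5 in bin 4; 0 remain.
Put 5 in bin 5; 10 remain.
Put 5 in bin 5; 5 remain.
Final bins: [6,6] [6,6] [6,5] [5,5,5] [5,5].

5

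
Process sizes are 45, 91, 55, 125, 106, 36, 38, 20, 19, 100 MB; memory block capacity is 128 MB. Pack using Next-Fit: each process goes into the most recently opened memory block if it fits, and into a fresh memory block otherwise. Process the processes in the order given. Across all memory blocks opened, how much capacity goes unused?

45 MB → memory block 1 (remaining 83 MB)
91 MB → memory block 2 (remaining 37 MB)
55 MB → memory block 3 (remaining 73 MB)
125 MB → memory block 4 (remaining 3 MB)
106 MB → memory block 5 (remaining 22 MB)
36 MB → memory block 6 (remaining 92 MB)
38 MB → memory block 6 (remaining 54 MB)
20 MB → memory block 6 (remaining 34 MB)
19 MB → memory block 6 (remaining 15 MB)
100 MB → memory block 7 (remaining 28 MB)
7 memory blocks × 128 MB = 896 MB; used 635 MB; unused 261 MB.

261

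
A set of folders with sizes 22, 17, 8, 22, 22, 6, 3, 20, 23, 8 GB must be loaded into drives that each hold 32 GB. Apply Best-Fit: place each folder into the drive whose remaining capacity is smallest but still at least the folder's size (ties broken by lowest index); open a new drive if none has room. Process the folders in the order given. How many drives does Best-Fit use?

Put 22 GB in drive 1; 10 GB remain.
Put 17 GB in drive 2; 15 GB remain.
Put 8 GB in drive 1; 2 GB remain.
Put 22 GB in drive 3; 10 GB remain.
Put 22 GB in drive 4; 10 GB remain.
Put 6 GB in drive 3; 4 GB remain.
Put 3 GB in drive 3; 1 GB remain.
Put 20 GB in drive 5; 12 GB remain.
Put 23 GB in drive 6; 9 GB remain.
Put 8 GB in drive 6; 1 GB remain.
Final drives: [22,8] [17] [22,6,3] [22] [20] [23,8].

6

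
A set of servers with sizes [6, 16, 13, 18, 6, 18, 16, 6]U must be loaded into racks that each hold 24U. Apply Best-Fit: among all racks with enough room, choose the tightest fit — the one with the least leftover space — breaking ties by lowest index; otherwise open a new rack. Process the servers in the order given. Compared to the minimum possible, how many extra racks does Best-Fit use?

0

Best-Fit: [6,16] [13] [18,6] [18,6] [16] → 5 racks.
Total size 99U; any packing needs at least ⌈99/24⌉ = 5 racks.
So 5 is already optimal.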